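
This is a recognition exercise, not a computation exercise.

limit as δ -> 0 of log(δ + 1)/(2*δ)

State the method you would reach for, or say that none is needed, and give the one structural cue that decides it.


Method: l'Hôpital's rule (0/0) — both numerator and denominator vanish at 0: the genuine 0/0 indeterminate that l'Hôpital exists for. One could equally expand both pieces locally and compare leading terms; the rule does that in one stroke.


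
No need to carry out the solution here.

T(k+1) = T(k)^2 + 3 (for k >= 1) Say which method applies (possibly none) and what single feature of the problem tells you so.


Verdict: no special technique — this one you iterate or analyze qualitatively: the nonlinearity defeats linear solution methods.


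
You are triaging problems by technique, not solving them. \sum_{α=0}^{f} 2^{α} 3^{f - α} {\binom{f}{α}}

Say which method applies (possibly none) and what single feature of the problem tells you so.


Best approach: the binomial theorem — the summand is term α of a binomial expansion in 2 and 3; the whole sum is a single power.


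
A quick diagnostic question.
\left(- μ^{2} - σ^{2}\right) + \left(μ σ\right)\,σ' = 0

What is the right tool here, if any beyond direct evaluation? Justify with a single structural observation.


Best approach: the homogeneous substitution — the slope's numerator and denominator share total degree; set v = σ/μ and the equation drops to separable form. This doubles as a Bernoulli equation in the unknown as written; the homogeneous route needs no setup at all.


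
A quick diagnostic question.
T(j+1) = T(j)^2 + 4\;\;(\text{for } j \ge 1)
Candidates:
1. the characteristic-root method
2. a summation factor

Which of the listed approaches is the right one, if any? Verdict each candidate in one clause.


Method: no special technique — the recurrence is nonlinear in the sequence values; study it directly, no linear machinery applies.
- the characteristic-root method: the recursion is nonlinear in the sequence values, so no linear-modes ansatz applies.
- a summation factor — no summation factor applies — the rule is not linear in the sequence values.


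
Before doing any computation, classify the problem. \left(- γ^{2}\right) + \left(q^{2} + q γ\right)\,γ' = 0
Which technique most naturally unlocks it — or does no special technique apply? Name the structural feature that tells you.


Diagnosis: the homogeneous substitution — the slope is degree-zero homogeneous: the ratio substitution v = γ/q collapses it. Rewriting — with the variables' roles exchanged where the shape demands it — would expose a Bernoulli structure too; the homogeneous substitution simply reads the degrees directly.


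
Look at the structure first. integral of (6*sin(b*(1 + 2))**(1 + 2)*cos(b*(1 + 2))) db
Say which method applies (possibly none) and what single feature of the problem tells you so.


Verdict: u-substitution — collected, the integrand has one factor that is, up to a constant, the derivative of an inner expression the rest depends on — substitute for that inner expression.


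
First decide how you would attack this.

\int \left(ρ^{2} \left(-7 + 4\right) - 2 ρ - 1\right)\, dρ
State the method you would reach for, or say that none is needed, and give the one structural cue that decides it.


Diagnosis: no special technique — scan for structure and find none: constant multiples of powers of ρ, integrate directly.


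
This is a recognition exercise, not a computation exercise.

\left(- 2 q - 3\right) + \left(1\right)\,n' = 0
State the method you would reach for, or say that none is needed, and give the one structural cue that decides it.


Diagnosis: no special technique — the slope is a pure function of q; integrate both sides and be done.


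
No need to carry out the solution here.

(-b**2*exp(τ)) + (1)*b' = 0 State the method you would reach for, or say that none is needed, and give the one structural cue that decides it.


Verdict: separation of variables — solved for the derivative, the right side factors as exp(τ) times b**2 — all τ-dependence separates from all b-dependence.


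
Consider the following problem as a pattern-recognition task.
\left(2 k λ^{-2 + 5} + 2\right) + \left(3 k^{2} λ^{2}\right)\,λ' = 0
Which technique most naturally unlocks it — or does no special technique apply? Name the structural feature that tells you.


Technique: the exact-equation method — because the two cross partials coincide, the form is conservative as written — recover its potential in (k, λ).


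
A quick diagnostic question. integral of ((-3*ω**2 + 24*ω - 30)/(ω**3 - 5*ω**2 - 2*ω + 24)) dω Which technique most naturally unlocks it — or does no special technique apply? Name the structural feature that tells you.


Method: partial fractions — rational integrand, reducible denominator ω**3 - 5*ω**2 - 2*ω + 24: decompose first, integrate second.


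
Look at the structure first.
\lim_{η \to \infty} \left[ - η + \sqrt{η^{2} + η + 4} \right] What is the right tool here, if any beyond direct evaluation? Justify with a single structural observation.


Diagnosis: conjugate multiplication — \sqrt{η^{2} + η + 4} and η both blow up, but their difference is tame once the conjugate rationalizes it.


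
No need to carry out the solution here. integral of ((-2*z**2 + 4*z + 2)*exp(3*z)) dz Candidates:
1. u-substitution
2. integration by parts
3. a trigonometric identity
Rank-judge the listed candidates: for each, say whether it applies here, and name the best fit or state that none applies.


Method: integration by parts — a polynomial factor -2*z**2 + 4*z + 2 multiplies exp(3*z); differentiating -2*z**2 + 4*z + 2 lowers its degree while exp(3*z) integrates cleanly, so parts wins.
- u-substitution — no subexpression of the integrand serves as a whole-integral substitution inner — individual terms may offer their own, but none carries its derivative as a factor of the full integrand; a working change of variable would have to be constructed from outside the expression.
- integration by parts: a fit — the right tool for this form.
- a trigonometric identity — with no trigonometric functions present, identity rewriting has no target.


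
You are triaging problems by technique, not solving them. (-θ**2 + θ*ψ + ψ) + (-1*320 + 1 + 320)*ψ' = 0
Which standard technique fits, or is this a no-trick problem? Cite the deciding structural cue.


Diagnosis: a linear integrating factor — the unknown enters only to the first power against a nonzero forcing term — the integrating-factor template applies directly.


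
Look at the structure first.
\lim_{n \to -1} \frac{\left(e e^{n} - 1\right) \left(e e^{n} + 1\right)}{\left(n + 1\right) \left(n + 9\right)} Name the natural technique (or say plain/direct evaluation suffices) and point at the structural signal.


Verdict: l'Hôpital's rule (0/0) — the 0/0 form at -1 is the signature situation for l'Hôpital's rule. The standard small-argument limits would also carry it; the rule is the systematic route.


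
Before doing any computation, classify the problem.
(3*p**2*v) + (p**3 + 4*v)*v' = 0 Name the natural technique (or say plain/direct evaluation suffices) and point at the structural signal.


Best approach: the exact-equation method — d/dv of 3*p**2*v equals d/dp of p**3 + 4*v: the form is a total differential of one potential — integrate it exactly.


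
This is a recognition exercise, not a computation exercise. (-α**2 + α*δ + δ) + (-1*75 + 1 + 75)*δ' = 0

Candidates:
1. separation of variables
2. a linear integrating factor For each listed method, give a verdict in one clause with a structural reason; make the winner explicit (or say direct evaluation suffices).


Method: a linear integrating factor — the unknown enters only to the first power against a nonzero forcing term — the integrating-factor template applies directly.
- separation of variables: the two dependences are entangled, not a clean product of one-variable pieces.
- a linear integrating factor — a fit — the right tool for this form.


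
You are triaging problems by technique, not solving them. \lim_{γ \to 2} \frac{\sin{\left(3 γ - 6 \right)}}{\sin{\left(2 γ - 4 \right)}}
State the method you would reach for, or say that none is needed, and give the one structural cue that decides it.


Diagnosis: l'Hôpital's rule (0/0) — both numerator and denominator vanish at 2: the genuine 0/0 indeterminate that l'Hôpital exists for. Known elementary limits would finish this too — the rule just bypasses the case analysis.


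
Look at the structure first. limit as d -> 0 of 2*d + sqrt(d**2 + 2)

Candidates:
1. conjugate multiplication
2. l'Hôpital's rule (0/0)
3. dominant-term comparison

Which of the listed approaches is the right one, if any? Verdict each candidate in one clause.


Diagnosis: no special technique — the expression is continuous at the evaluation point — substitute directly; no indeterminate form appears.
- conjugate multiplication — no divergent radical difference is present for a conjugate pair to cancel.
- l'Hôpital's rule (0/0) — evaluation at the point is determinate, so the rule has nothing to repair.
- dominant-term comparison — this limit is not decided by comparing polynomial growth at infinity.


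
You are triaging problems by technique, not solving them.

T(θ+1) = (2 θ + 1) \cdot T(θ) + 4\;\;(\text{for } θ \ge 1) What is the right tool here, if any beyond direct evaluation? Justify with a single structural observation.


Diagnosis: a summation factor — with the index-dependent coefficient 2 θ + 1, dividing by the cumulative product turns the left side into a pure difference.


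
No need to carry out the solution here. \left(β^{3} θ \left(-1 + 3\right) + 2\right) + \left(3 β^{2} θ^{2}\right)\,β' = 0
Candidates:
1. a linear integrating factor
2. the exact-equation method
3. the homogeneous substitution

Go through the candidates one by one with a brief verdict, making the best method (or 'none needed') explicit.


Method: the exact-equation method — because the two cross partials coincide, the form is conservative as written — recover its potential in (θ, β).
- a linear integrating factor: a nonlinear term in the unknown puts this outside the integrating-factor template.
- the exact-equation method: yes — fits the structure here.
- the homogeneous substitution — the slope is not a function of the ratio of the variables alone.


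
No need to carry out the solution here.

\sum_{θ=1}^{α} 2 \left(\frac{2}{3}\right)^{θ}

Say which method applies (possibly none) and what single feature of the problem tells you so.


Method: the geometric series formula — consecutive terms stand in a fixed index-free ratio — the geometric sum formula closes it.


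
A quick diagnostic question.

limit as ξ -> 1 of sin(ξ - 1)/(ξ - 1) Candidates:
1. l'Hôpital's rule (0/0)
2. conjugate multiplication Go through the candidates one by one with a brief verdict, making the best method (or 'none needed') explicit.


Best approach: l'Hôpital's rule (0/0) — numerator and denominator both vanish at 1 — a genuine 0/0 form, which is exactly when l'Hôpital applies. A local series expansion at the point resolves it as well; the rule is the packaged version of that step.
- l'Hôpital's rule (0/0): yes — fits the structure here.
- conjugate multiplication: there are no radicals in tension whose conjugate would simplify matters.


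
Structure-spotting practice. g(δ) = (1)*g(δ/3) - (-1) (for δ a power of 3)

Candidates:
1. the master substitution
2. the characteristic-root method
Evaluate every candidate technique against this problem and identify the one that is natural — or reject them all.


Technique: the master substitution — the argument δ/3 divides the index by 3; the standard δ = 3^m substitution converts it to a constant-shift recurrence.
- the master substitution: yes, a natural case for it.
- the characteristic-root method: the recursion divides its index rather than shifting it — outside the constant-shift family the root method covers.


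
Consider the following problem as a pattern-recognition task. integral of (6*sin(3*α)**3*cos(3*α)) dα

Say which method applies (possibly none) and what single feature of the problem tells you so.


Diagnosis: u-substitution — structure check: outer function, inner expression sin(3*α), inner derivative as a factor — the classic u = sin(3*α) pattern.


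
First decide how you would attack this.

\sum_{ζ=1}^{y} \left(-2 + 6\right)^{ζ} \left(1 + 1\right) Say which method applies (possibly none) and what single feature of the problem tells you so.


Verdict: the geometric series formula — consecutive terms stand in a fixed index-free ratio — the geometric sum formula closes it.


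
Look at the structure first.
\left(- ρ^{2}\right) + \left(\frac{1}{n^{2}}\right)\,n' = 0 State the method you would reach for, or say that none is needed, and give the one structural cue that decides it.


Diagnosis: separation of variables — solved for the derivative, the right side splits multiplicatively into a function of each variable alone — divide and integrate each side. The equation is exact as it stands too — a potential function exists — though separation reads the split structure directly.


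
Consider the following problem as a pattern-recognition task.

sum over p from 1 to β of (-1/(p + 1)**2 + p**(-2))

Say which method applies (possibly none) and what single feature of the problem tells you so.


Method: telescoping — the generic term is a one-step difference of p**(-2), so partial sums shortcut to endpoint evaluation.


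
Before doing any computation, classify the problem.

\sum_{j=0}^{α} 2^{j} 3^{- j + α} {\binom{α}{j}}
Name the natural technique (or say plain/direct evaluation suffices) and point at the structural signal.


Method: the binomial theorem — {\binom{α}{j}} weighting matched powers of 2 and 3 is the expanded form of (2 + 3)^α — fold it back up.


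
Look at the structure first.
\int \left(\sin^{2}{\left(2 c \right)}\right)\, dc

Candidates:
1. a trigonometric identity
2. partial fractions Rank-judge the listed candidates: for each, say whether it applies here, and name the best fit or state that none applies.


Method: a trigonometric identity — \sin^{2}{\left(2 c \right)} is an even power — the power-reduction identity rewrites it into first-degree cosines.
- a trigonometric identity — applicable, and directly so.
- partial fractions: there is no rational-function structure to decompose.


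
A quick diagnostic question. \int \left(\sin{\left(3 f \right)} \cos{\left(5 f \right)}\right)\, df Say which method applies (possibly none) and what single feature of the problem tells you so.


Method: a trigonometric identity — the identity turns \sin{\left(3 f \right)} \cos{\left(5 f \right)} into two lone cosines/sines, each trivially integrable.


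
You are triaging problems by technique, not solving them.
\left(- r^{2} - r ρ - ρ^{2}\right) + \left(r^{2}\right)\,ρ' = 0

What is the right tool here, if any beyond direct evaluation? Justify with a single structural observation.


Technique: the homogeneous substitution — the slope's numerator and denominator have matching total degree, so it depends only on ρ/r and the ratio substitution collapses it.


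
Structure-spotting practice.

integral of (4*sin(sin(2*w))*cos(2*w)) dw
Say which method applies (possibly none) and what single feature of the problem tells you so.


Best approach: u-substitution — viewed as a product, the integrand is a composition evaluated at sin(2*w) times (a constant multiple of) that inner expression's derivative, so u = sin(2*w) makes it elementary.


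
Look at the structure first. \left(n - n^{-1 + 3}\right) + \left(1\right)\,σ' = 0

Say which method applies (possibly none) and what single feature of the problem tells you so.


Technique: no special technique — the slope is a pure function of n; integrate both sides and be done.


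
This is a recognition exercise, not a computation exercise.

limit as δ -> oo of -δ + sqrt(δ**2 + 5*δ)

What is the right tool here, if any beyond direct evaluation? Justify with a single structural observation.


Method: conjugate multiplication — divergence minus divergence hides a finite answer — expose it by pairing sqrt(δ**2 + 5*δ) - δ with its conjugate.


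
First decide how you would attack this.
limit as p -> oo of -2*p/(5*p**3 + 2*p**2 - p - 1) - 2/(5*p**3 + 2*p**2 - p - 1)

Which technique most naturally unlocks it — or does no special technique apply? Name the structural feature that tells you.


Best approach: dominant-term comparison — as p grows, only the highest-degree terms matter — compare leading terms and read the limit off. Viewed as a single quotient this is an ∞/∞ form — an at-infinity application of l'Hôpital's rule would also resolve it; comparing leading growth reads the answer without differentiating.


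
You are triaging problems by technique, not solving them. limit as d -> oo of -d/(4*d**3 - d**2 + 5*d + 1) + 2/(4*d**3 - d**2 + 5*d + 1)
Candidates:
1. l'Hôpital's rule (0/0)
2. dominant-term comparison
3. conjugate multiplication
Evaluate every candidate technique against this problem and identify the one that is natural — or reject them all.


Best approach: dominant-term comparison — divide through by the highest power of d; every lower-order term dies and the dominant terms decide the limit.
- l'Hôpital's rule (0/0): no 0/0 form appears: written as one quotient, top and bottom both grow without bound, and the ratio is decided by their leading terms.
- dominant-term comparison — applicable, and directly so.
- conjugate multiplication: the conjugate move applies to radical differences, which this is not.


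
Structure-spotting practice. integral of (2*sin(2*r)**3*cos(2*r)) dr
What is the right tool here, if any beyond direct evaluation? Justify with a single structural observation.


Diagnosis: u-substitution — collected, the integrand has one factor that is, up to a constant, the derivative of an inner expression the rest depends on — substitute for that inner expression.


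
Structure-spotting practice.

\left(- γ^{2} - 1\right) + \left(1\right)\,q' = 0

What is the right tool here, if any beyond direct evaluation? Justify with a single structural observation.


Verdict: no special technique — with q absent the equation is not coupled at all: direct integration in γ.


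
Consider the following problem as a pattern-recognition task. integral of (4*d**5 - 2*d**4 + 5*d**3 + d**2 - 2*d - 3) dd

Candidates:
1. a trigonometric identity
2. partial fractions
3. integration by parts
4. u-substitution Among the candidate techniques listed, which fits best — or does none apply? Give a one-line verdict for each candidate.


Method: no special technique — nothing composite, nothing rational, nothing trigonometric — each constant-multiple power of d integrates by the power rule alone.
- a trigonometric identity — with no trigonometric functions present, identity rewriting has no target.
- partial fractions: the expression is not a ratio of polynomials that decomposes further.
- integration by parts — parts would only shuffle a directly integrable integrand.
- u-substitution: any workable substitution here is cosmetic — the integrand is already in directly integrable form.


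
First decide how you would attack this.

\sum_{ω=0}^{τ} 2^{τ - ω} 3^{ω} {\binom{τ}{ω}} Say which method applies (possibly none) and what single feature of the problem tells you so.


Method: the binomial theorem — the binomial coefficients weight matched powers of 3 and 2, which is exactly the expansion of a binomial power.


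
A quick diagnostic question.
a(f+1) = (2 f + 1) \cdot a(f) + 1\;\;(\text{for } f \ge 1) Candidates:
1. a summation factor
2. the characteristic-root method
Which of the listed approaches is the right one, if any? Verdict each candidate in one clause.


Verdict: a summation factor — it is first-order linear but the coefficient 2 f + 1 depends on the index, so multiply through by a summation factor to telescope it.
- a summation factor: yes, a natural case for it.
- the characteristic-root method: the coefficients vary with the index, breaking the constant-coefficient structure the method needs.


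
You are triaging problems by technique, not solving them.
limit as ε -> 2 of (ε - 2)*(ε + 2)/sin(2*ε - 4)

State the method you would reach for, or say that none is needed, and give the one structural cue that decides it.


Technique: l'Hôpital's rule (0/0) — the 0/0 form at 2 is the signature situation for l'Hôpital's rule. Expanding numerator and denominator to first order gives the same value — the rule automates exactly that.


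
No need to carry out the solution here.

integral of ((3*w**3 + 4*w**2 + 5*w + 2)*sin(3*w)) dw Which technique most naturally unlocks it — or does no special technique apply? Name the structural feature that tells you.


Best approach: integration by parts — the integrand splits as 3*w**3 + 4*w**2 + 5*w + 2 times sin(3*w) — repeatedly differentiating the polynomial part kills it, which is the parts ladder.


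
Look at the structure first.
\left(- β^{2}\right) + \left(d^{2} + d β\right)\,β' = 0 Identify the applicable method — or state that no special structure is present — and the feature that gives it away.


Diagnosis: the homogeneous substitution — solved for the derivative, the right side is unchanged under scaling d and β together — it depends only on the ratio β/d, so substitute a single ratio variable. A Bernoulli substitution after rearrangement (possibly exchanging dependent and independent variable) is a fair alternative; the homogeneous route works on the equation as it stands.


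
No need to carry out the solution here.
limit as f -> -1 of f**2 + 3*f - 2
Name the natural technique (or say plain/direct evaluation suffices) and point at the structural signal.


Method: no special technique — the expression is continuous at -1 — substitute and evaluate; no indeterminate form appears.


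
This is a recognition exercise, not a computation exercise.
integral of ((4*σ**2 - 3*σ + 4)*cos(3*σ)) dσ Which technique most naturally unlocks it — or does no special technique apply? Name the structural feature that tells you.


Verdict: integration by parts — 4*σ**2 - 3*σ + 4 dies after finitely many derivatives while cos(3*σ) cycles under integration — the tabular/parts setup.


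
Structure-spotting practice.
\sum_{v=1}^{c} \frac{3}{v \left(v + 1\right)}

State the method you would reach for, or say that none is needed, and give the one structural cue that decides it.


Best approach: telescoping — one partial-fraction pass turns \frac{3}{v \left(v + 1\right)} into a shifted difference, and shifted differences telescope.


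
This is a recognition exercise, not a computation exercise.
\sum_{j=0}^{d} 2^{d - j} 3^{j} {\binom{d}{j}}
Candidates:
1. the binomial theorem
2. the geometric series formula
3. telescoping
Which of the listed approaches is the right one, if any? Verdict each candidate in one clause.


Verdict: the binomial theorem — {\binom{d}{j}} weighting matched powers of 3 and 2 is the expanded form of (3 + 2)^d — fold it back up.
- the binomial theorem: applies; the problem has the shape this method handles.
- the geometric series formula: no single multiplier carries one term to the next throughout the sum.
- telescoping: neither a shifted-difference shape nor integer-spaced poles are present.


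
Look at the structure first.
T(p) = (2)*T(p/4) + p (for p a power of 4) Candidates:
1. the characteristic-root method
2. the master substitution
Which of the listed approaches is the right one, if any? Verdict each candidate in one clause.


Verdict: the master substitution — the index is divided (p/4), not shifted — substitute p = 4^m to straighten it into a shift recurrence.
- the characteristic-root method — a divided-index call is not the fixed-shift linear shape that characteristic roots solve.
- the master substitution — applies; the problem has the shape this method handles.


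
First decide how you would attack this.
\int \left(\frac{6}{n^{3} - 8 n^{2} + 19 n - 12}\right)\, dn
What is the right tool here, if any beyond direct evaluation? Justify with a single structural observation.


Diagnosis: partial fractions — the factorization of n^{3} - 8 n^{2} + 19 n - 12 is the whole battle; after it, each term is a table integral.


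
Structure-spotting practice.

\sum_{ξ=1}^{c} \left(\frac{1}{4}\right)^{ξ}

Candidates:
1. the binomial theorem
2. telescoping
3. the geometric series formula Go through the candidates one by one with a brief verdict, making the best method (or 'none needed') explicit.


Best approach: the geometric series formula — each term is \frac{1}{4} times the previous one, so the geometric-series formula applies directly.
- the binomial theorem — no binomial coefficients pair with matched powers.
- telescoping — the summand is not presented as a shifted difference — a telescoping rewrite may exist, but the displayed structure does not offer one.
- the geometric series formula: applies; the problem has the shape this method handles.


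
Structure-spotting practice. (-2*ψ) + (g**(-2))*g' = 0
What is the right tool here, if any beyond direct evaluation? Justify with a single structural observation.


Technique: separation of variables — all dependence on the two variables factors apart, the defining separable shape. The cross-partial test also passes here (vacuously, each side single-variable); the potential-function route would work, separation is simply more immediate.


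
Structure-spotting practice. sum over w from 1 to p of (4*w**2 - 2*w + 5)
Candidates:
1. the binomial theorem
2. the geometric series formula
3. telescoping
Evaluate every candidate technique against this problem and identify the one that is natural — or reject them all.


Method: no special technique — the sum is polynomial through and through; closed forms for each power of w finish it directly.
- the binomial theorem: no binomial coefficients pair up with complementary powers here.
- the geometric series formula — the term-to-term ratio drifts with the index — the one thing the geometric formula cannot absorb.
- telescoping — computed from the summand as displayed, the partial sums build up without the pairwise collapse telescoping exploits.


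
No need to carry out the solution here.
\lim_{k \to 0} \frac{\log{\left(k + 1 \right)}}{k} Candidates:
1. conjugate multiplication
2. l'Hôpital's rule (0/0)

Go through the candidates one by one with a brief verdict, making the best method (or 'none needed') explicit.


Verdict: l'Hôpital's rule (0/0) — numerator and denominator both vanish at 0 — a genuine 0/0 form, which is exactly when l'Hôpital applies. A first-order expansion at the point is an equally standard path; the rule packages it.
- conjugate multiplication: rationalization has no target — no divergent radical difference appears.
- l'Hôpital's rule (0/0) — applicable, and directly so.


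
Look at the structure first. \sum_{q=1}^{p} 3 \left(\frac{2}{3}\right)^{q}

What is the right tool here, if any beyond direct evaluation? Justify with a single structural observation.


Technique: the geometric series formula — check a ratio of consecutive terms: it is \frac{2}{3}, independent of the index, so the geometric formula closes the sum.


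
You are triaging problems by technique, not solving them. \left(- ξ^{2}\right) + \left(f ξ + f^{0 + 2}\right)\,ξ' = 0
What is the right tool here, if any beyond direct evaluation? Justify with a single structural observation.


Verdict: the homogeneous substitution — the slope is degree-zero homogeneous: the ratio substitution v = ξ/f collapses it. This can also be massaged into Bernoulli form (the roles of the variables may need exchanging); the homogeneous substitution avoids that setup.


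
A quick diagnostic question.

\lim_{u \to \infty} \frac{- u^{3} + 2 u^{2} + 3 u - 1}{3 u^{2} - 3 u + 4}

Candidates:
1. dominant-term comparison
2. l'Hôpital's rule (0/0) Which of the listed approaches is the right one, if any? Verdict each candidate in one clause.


Diagnosis: dominant-term comparison — as u grows, only the highest-degree terms matter — compare leading terms and read the limit off.
- dominant-term comparison: yes — fits the structure here.
- l'Hôpital's rule (0/0): no 0/0 form appears: written as one quotient, top and bottom both grow without bound, and the ratio is decided by their leading terms.


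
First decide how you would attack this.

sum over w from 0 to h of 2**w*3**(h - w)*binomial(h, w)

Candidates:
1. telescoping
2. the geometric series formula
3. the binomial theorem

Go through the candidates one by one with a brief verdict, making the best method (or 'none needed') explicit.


Technique: the binomial theorem — binomial(h, w) weighting matched powers of 2 and 3 is the expanded form of (2 + 3)^h — fold it back up.
- telescoping: computed from the summand as displayed, the partial sums build up without the pairwise collapse telescoping exploits.
- the geometric series formula — dividing successive terms gives an index-dependent quantity, not a constant.
- the binomial theorem: yes, a natural case for it.


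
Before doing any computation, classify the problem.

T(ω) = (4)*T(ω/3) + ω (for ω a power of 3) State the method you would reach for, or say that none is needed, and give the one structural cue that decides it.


Technique: the master substitution — divide-the-index recursion (ω/3 inside the call) straightens out once the index is rewritten as 3^m.


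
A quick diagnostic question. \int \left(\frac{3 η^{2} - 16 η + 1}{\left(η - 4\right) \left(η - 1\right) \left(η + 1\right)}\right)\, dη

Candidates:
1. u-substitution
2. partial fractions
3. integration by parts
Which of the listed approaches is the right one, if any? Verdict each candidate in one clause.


Method: partial fractions — the bottom factors while the top stays lower-degree — split into simple fractions and integrate piece by piece.
- u-substitution — no subexpression of the integrand serves as a whole-integral substitution inner — individual terms may offer their own, but none carries its derivative as a factor of the full integrand; a working change of variable would have to be constructed from outside the expression.
- partial fractions — yes — fits the structure here.
- integration by parts — no split into a nonconstant polynomial times one of the standard kernels — exp, sine, or cosine of a linear argument, or a logarithm — applies here.


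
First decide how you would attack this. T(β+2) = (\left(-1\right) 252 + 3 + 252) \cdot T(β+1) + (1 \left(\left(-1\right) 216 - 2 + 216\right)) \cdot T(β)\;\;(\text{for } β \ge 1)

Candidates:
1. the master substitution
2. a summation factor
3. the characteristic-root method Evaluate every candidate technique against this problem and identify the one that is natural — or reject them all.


Method: the characteristic-root method — constant coefficients and linearity mean the ansatz r^β reduces it to solving the characteristic polynomial.
- the master substitution: no fixed divisor shrinks the index between calls.
- a summation factor: a summation factor telescopes one-step recursions; this one carries higher-order memory.
- the characteristic-root method — yes — fits the structure here.


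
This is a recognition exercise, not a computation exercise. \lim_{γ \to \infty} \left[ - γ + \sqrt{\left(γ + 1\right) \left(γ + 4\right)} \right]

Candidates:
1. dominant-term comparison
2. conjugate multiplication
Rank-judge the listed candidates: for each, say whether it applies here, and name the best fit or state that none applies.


Method: conjugate multiplication — turning the difference into a conjugate-rationalized ratio makes the limit readable.
- dominant-term comparison — this limit is not decided by comparing leading-term growth at infinity.
- conjugate multiplication: a fit — the right tool for this form.


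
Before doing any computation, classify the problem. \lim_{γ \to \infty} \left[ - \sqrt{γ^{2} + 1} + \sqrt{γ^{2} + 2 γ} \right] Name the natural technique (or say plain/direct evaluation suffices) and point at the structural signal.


Best approach: conjugate multiplication — both pieces blow up but their difference is finite; the conjugate trick rationalizes \sqrt{γ^{2} + 2 γ} - \sqrt{γ^{2} + 1}.


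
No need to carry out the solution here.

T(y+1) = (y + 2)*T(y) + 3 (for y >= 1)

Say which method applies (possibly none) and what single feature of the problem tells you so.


Diagnosis: a summation factor — an index-dependent multiplier y + 2 rules out characteristic roots; a summation factor converts it to a pure difference.


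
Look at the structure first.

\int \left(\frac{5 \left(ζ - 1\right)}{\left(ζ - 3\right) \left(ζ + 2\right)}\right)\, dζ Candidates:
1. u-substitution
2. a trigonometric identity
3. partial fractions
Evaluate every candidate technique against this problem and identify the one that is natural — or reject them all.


Technique: partial fractions — a proper rational integrand whose denominator splits into simpler factors — decompose into partial fractions first.
- u-substitution — no subexpression of the integrand pairs with its own derivative as a factor — individual terms may offer their own substitutions, but any change of variable covering the whole integral would have to be constructed from outside the expression.
- a trigonometric identity — no sine or cosine appears, so there is nothing for a trigonometric identity to act on.
- partial fractions — yes, a natural case for it.


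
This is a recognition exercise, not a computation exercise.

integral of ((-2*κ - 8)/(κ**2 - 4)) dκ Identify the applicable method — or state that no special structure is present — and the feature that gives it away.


Method: partial fractions — break κ**2 - 4 into its roots and the integral splits into logarithm-sized bites.


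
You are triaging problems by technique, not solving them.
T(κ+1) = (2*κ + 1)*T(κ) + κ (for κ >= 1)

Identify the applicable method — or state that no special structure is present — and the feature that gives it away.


Technique: a summation factor — it is first-order linear but the coefficient 2*κ + 1 depends on the index, so multiply through by a summation factor to telescope it.


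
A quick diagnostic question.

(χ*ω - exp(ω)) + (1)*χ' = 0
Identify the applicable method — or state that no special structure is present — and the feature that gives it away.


Technique: a linear integrating factor — χ appears only to the first power with coefficient ω — the classic integrating-factor setup.


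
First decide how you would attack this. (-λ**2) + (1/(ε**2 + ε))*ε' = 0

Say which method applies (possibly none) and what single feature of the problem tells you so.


Method: separation of variables — solved for the derivative, the right side splits multiplicatively into a function of each variable alone — divide and integrate each side. This doubles as a Bernoulli equation in the unknown as written; dividing and integrating works on it directly.


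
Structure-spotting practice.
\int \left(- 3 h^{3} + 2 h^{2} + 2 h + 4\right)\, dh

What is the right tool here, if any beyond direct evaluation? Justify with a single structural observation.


Verdict: no special technique — the integrand is a sum of constant multiples of powers of h — integrate term by term.


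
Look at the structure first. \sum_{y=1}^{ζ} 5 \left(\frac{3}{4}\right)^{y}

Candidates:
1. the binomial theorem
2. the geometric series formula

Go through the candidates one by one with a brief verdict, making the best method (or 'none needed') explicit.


Method: the geometric series formula — the ratio of consecutive terms is the constant \frac{3}{4}, independent of the index — a geometric sum.
- the binomial theorem — the terms lack the binomial-coefficient-weighted complementary-power pattern of an expansion.
- the geometric series formula — applicable, and directly so.


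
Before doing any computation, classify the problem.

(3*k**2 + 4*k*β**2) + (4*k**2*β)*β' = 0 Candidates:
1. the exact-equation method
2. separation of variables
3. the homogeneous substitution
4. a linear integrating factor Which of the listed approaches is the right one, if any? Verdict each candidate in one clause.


Diagnosis: the exact-equation method — d/dβ of 3*k**2 + 4*k*β**2 equals d/dk of 4*k**2*β: the form is a total differential of one potential — integrate it exactly.
- the exact-equation method: applies; the problem has the shape this method handles.
- separation of variables: the two dependences do not factor apart.
- the homogeneous substitution — the slope is not a function of the ratio of the variables alone.
- a linear integrating factor — a nonlinear term in the unknown puts this outside the integrating-factor template.


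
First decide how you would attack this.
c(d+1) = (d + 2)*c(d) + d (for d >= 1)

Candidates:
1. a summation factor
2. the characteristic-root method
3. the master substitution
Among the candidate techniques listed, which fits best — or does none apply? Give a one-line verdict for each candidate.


Verdict: a summation factor — one step of memory with a weight d + 2 that changes as the index grows — the summation-factor construction is built for this.
- a summation factor: applicable, and directly so.
- the characteristic-root method: an index-dependent weight blocks the pure exponential ansatz.
- the master substitution — the recursion shifts the index rather than dividing it.


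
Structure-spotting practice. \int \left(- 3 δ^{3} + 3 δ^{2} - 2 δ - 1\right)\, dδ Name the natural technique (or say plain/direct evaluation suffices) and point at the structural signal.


Best approach: no special technique — scan for structure and find none: constant multiples of powers of δ, integrate directly.


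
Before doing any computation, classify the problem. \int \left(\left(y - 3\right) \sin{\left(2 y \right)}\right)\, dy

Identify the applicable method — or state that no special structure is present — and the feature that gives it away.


Technique: integration by parts — differentiate y - 3, integrate \sin{\left(2 y \right)}: each pass lowers the polynomial degree, so parts terminates.


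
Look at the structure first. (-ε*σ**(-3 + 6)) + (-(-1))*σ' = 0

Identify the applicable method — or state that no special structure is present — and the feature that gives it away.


Method: separation of variables — one side of the product carries the independent variable, the other the unknown — the textbook separation shape.


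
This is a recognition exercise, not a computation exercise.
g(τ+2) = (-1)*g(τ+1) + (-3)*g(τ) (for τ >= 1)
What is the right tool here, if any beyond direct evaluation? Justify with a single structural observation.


Verdict: the characteristic-root method — because shifting τ leaves the equation's coefficients unchanged, exponential trials reduce it to algebra.


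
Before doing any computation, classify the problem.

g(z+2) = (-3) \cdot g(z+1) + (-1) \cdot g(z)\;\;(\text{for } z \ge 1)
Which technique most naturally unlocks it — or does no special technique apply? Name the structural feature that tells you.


Method: the characteristic-root method — fixed numeric weights on consecutive terms and no forcing term added: the root method in its home territory.
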